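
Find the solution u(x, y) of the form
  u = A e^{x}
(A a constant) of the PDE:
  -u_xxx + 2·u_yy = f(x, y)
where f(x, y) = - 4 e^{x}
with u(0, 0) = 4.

Substitute the ansatz u = A e^{x} into the left-hand side.
Derivatives of the ansatz:
  u_xxx = A e^{x}
  u_yy = 0
Term by term:
  -u_xxx = - A e^{x}
  2·u_yy = 0
So the left-hand side equals
  - A e^{x}
This must equal f(x, y) = - 4 e^{x} identically.
Matching coefficients of the independent functions:
  [e^{x}]:  - A = -4
Solving: A = 4.
Check against the point condition:
  u(0, 0) = 4  ⟹  A = 4  ✓
Hence u(x, y) = 4 e^{x}.

Answer: u(x, y) = 4 e^{x}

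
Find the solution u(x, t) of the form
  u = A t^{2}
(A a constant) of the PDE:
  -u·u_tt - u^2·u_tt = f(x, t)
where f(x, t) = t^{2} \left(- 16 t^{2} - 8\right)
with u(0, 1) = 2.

Substitute the ansatz u = A t^{2} into the left-hand side.
Derivatives of the ansatz:
  u_tt = 2 A
Term by term:
  -u·u_tt = - 2 A^{2} t^{2}
  -u^2·u_tt = - 2 A^{3} t^{4}
So the left-hand side equals
  - 2 A^{3} t^{4} - 2 A^{2} t^{2}
This must equal f(x, t) identically; expanded, f = - 16 t^{4} - 8 t^{2}.
Matching coefficients of the independent functions:
  [t^{2}]:  - 2 A^{2} = -8
  [t^{4}]:  - 2 A^{3} = -16
Solving: A = 2.
Check against the point condition:
  u(0, 1) = 2  ⟹  A = 2  ✓
Hence u(x, t) = 2 t^{2}.

Answer: u(x, t) = 2 t^{2}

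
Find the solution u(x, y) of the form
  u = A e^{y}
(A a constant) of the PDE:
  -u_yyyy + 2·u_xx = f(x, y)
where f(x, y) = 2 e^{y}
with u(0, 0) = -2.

Substitute the ansatz u = A e^{y} into the left-hand side.
Derivatives of the ansatz:
  u_yyyy = A e^{y}
  u_xx = 0
Term by term:
  -u_yyyy = - A e^{y}
  2·u_xx = 0
So the left-hand side equals
  - A e^{y}
This must equal f(x, y) = 2 e^{y} identically.
Matching coefficients of the independent functions:
  [e^{y}]:  - A = 2
Solving: A = -2.
Check against the point condition:
  u(0, 0) = -2  ⟹  A = -2  ✓
Hence u(x, y) = - 2 e^{y}.

Answer: u(x, y) = - 2 e^{y}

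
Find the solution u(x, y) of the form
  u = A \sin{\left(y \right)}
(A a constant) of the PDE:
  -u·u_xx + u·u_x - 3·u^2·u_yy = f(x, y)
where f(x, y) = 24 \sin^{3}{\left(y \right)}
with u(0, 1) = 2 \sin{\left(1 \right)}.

Substitute the ansatz u = A \sin{\left(y \right)} into the left-hand side.
Derivatives of the ansatz:
  u_xx = 0
  u_x = 0
  u_yy = - A \sin{\left(y \right)}
Term by term:
  -u·u_xx = 0
  u·u_x = 0
  -3·u^2·u_yy = 3 A^{3} \sin^{3}{\left(y \right)}
So the left-hand side equals
  3 A^{3} \sin^{3}{\left(y \right)}
This must equal f(x, y) = 24 \sin^{3}{\left(y \right)} identically.
Matching coefficients of the independent functions:
  [\sin^{3}{\left(y \right)}]:  3 A^{3} = 24
Solving: A = 2.
Check against the point condition:
  u(0, 1) = 2 \sin{\left(1 \right)}  ⟹  A \sin{\left(1 \right)} = 2 \sin{\left(1 \right)}  ✓
Hence u(x, y) = 2 \sin{\left(y \right)}.

Answer: u(x, y) = 2 \sin{\left(y \right)}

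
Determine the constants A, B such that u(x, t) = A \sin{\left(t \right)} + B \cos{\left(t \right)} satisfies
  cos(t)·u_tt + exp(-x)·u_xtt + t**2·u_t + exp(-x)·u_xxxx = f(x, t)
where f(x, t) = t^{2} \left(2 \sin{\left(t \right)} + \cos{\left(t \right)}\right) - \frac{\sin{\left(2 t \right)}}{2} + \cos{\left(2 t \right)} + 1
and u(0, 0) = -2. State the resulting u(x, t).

Answer: u(x, t) = \sin{\left(t \right)} - 2 \cos{\left(t \right)}

Derivation:
Substitute the ansatz u = A \sin{\left(t \right)} + B \cos{\left(t \right)} into the left-hand side.
Derivatives of the ansatz:
  u_tt = - A \sin{\left(t \right)} - B \cos{\left(t \right)}
  u_xtt = 0
  u_t = A \cos{\left(t \right)} - B \sin{\left(t \right)}
  u_xxxx = 0
Term by term:
  cos(t)·u_tt = - A \sin{\left(t \right)} \cos{\left(t \right)} - B \cos^{2}{\left(t \right)}
  exp(-x)·u_xtt = 0
  t**2·u_t = A t^{2} \cos{\left(t \right)} - B t^{2} \sin{\left(t \right)}
  exp(-x)·u_xxxx = 0
So the left-hand side equals
  A t^{2} \cos{\left(t \right)} - A \sin{\left(t \right)} \cos{\left(t \right)} - B t^{2} \sin{\left(t \right)} - B \cos^{2}{\left(t \right)}
This must equal f(x, t) identically; expanded, f = 2 t^{2} \sin{\left(t \right)} + t^{2} \cos{\left(t \right)} - \sin{\left(t \right)} \cos{\left(t \right)} + 2 \cos^{2}{\left(t \right)}.
Matching coefficients of the independent functions:
  [t^{2} \sin{\left(t \right)}, \cos^{2}{\left(t \right)}]:  - B = 2
  [t^{2} \cos{\left(t \right)}]:  A = 1
  [\sin{\left(t \right)} \cos{\left(t \right)}]:  - A = -1
Solving: A = 1, B = -2.
Check against the point condition:
  u(0, 0) = -2  ⟹  B = -2  ✓
Hence u(x, t) = \sin{\left(t \right)} - 2 \cos{\left(t \right)}.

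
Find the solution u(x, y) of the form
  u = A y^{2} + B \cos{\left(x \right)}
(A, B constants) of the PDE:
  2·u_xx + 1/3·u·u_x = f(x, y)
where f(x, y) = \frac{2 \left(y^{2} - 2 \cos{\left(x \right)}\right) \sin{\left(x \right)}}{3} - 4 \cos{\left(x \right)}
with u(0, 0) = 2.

Substitute the ansatz u = A y^{2} + B \cos{\left(x \right)} into the left-hand side.
Derivatives of the ansatz:
  u_xx = - B \cos{\left(x \right)}
  u_x = - B \sin{\left(x \right)}
Term by term:
  2·u_xx = - 2 B \cos{\left(x \right)}
  1/3·u·u_x = - \frac{A B y^{2} \sin{\left(x \right)}}{3} - \frac{B^{2} \sin{\left(x \right)} \cos{\left(x \right)}}{3}
So the left-hand side equals
  - \frac{A B y^{2} \sin{\left(x \right)}}{3} - \frac{B^{2} \sin{\left(x \right)} \cos{\left(x \right)}}{3} - 2 B \cos{\left(x \right)}
This must equal f(x, y) identically; expanded, f = \frac{2 y^{2} \sin{\left(x \right)}}{3} - \frac{4 \sin{\left(x \right)} \cos{\left(x \right)}}{3} - 4 \cos{\left(x \right)}.
Matching coefficients of the independent functions:
  [y^{2} \sin{\left(x \right)}]:  - \frac{A B}{3} = \frac{2}{3}
  [\sin{\left(x \right)} \cos{\left(x \right)}]:  - \frac{B^{2}}{3} = - \frac{4}{3}
  [\cos{\left(x \right)}]:  - 2 B = -4
Solving: A = -1, B = 2.
Check against the point condition:
  u(0, 0) = 2  ⟹  B = 2  ✓
Hence u(x, y) = - y^{2} + 2 \cos{\left(x \right)}.

Answer: u(x, y) = - y^{2} + 2 \cos{\left(x \right)}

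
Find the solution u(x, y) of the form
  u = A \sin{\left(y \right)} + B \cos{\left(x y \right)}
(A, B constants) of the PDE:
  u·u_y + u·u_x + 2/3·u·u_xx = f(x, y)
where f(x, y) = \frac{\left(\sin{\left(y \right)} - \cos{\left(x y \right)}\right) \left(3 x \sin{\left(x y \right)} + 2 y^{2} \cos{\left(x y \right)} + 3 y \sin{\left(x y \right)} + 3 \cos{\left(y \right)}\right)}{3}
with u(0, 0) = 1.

Substitute the ansatz u = A \sin{\left(y \right)} + B \cos{\left(x y \right)} into the left-hand side.
Derivatives of the ansatz:
  u_y = A \cos{\left(y \right)} - B x \sin{\left(x y \right)}
  u_x = - B y \sin{\left(x y \right)}
  u_xx = - B y^{2} \cos{\left(x y \right)}
Term by term:
  u·u_y = A^{2} \sin{\left(y \right)} \cos{\left(y \right)} - A B x \sin{\left(y \right)} \sin{\left(x y \right)} + A B \cos{\left(y \right)} \cos{\left(x y \right)} - B^{2} x \sin{\left(x y \right)} \cos{\left(x y \right)}
  u·u_x = - A B y \sin{\left(y \right)} \sin{\left(x y \right)} - B^{2} y \sin{\left(x y \right)} \cos{\left(x y \right)}
  2/3·u·u_xx = - \frac{2 A B y^{2} \sin{\left(y \right)} \cos{\left(x y \right)}}{3} - \frac{2 B^{2} y^{2} \cos^{2}{\left(x y \right)}}{3}
So the left-hand side equals
  A^{2} \sin{\left(y \right)} \cos{\left(y \right)} - A B x \sin{\left(y \right)} \sin{\left(x y \right)} - \frac{2 A B y^{2} \sin{\left(y \right)} \cos{\left(x y \right)}}{3} - A B y \sin{\left(y \right)} \sin{\left(x y \right)} + A B \cos{\left(y \right)} \cos{\left(x y \right)} - B^{2} x \sin{\left(x y \right)} \cos{\left(x y \right)} - \frac{2 B^{2} y^{2} \cos^{2}{\left(x y \right)}}{3} - B^{2} y \sin{\left(x y \right)} \cos{\left(x y \right)}
This must equal f(x, y) identically; expanded, f = x \sin{\left(y \right)} \sin{\left(x y \right)} - x \sin{\left(x y \right)} \cos{\left(x y \right)} + \frac{2 y^{2} \sin{\left(y \right)} \cos{\left(x y \right)}}{3} - \frac{2 y^{2} \cos^{2}{\left(x y \right)}}{3} + y \sin{\left(y \right)} \sin{\left(x y \right)} - y \sin{\left(x y \right)} \cos{\left(x y \right)} + \sin{\left(y \right)} \cos{\left(y \right)} - \cos{\left(y \right)} \cos{\left(x y \right)}.
Matching coefficients of the independent functions:
  [y^{2} \cos^{2}{\left(x y \right)}]:  - \frac{2 B^{2}}{3} = - \frac{2}{3}
  [\sin{\left(y \right)} \cos{\left(y \right)}]:  A^{2} = 1
  [\cos{\left(y \right)} \cos{\left(x y \right)}]:  A B = -1
  [x \sin{\left(y \right)} \sin{\left(x y \right)}, y \sin{\left(y \right)} \sin{\left(x y \right)}]:  - A B = 1
  [x \sin{\left(x y \right)} \cos{\left(x y \right)}, y \sin{\left(x y \right)} \cos{\left(x y \right)}]:  - B^{2} = -1
  [y^{2} \sin{\left(y \right)} \cos{\left(x y \right)}]:  - \frac{2 A B}{3} = \frac{2}{3}
These equations allow (A, B) = (-1, 1) or (1, -1).
Impose the point condition(s):
  u(0, 0) = 1  ⟹  B = 1
Only A = -1, B = 1 satisfies everything.
Hence u(x, y) = - \sin{\left(y \right)} + \cos{\left(x y \right)}.

Answer: u(x, y) = - \sin{\left(y \right)} + \cos{\left(x y \right)}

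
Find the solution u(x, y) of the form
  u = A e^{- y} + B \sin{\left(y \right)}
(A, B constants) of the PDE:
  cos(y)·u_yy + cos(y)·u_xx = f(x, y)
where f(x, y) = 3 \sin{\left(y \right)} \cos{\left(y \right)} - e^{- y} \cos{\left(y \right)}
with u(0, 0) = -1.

Substitute the ansatz u = A e^{- y} + B \sin{\left(y \right)} into the left-hand side.
Derivatives of the ansatz:
  u_yy = A e^{- y} - B \sin{\left(y \right)}
  u_xx = 0
Term by term:
  cos(y)·u_yy = A e^{- y} \cos{\left(y \right)} - B \sin{\left(y \right)} \cos{\left(y \right)}
  cos(y)·u_xx = 0
So the left-hand side equals
  A e^{- y} \cos{\left(y \right)} - B \sin{\left(y \right)} \cos{\left(y \right)}
This must equal f(x, y) = 3 \sin{\left(y \right)} \cos{\left(y \right)} - e^{- y} \cos{\left(y \right)} identically.
Matching coefficients of the independent functions:
  [e^{- y} \cos{\left(y \right)}]:  A = -1
  [\sin{\left(y \right)} \cos{\left(y \right)}]:  - B = 3
Solving: A = -1, B = -3.
Check against the point condition:
  u(0, 0) = -1  ⟹  A = -1  ✓
Hence u(x, y) = - 3 \sin{\left(y \right)} - e^{- y}.

Answer: u(x, y) = - 3 \sin{\left(y \right)} - e^{- y}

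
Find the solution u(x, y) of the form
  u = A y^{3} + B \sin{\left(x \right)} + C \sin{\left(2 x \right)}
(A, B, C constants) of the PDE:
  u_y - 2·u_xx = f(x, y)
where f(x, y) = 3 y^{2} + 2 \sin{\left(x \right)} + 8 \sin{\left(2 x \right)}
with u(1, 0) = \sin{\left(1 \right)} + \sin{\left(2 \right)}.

Substitute the ansatz u = A y^{3} + B \sin{\left(x \right)} + C \sin{\left(2 x \right)} into the left-hand side.
Derivatives of the ansatz:
  u_y = 3 A y^{2}
  u_xx = - B \sin{\left(x \right)} - 4 C \sin{\left(2 x \right)}
Term by term:
  u_y = 3 A y^{2}
  -2·u_xx = 2 B \sin{\left(x \right)} + 8 C \sin{\left(2 x \right)}
So the left-hand side equals
  3 A y^{2} + 2 B \sin{\left(x \right)} + 8 C \sin{\left(2 x \right)}
This must equal f(x, y) = 3 y^{2} + 2 \sin{\left(x \right)} + 8 \sin{\left(2 x \right)} identically.
Matching coefficients of the independent functions:
  [y^{2}]:  3 A = 3
  [\sin{\left(x \right)}]:  2 B = 2
  [\sin{\left(2 x \right)}]:  8 C = 8
Solving: A = 1, B = 1, C = 1.
Check against the point condition:
  u(1, 0) = \sin{\left(1 \right)} + \sin{\left(2 \right)}  ⟹  B \sin{\left(1 \right)} + C \sin{\left(2 \right)} = \sin{\left(1 \right)} + \sin{\left(2 \right)}  ✓
Hence u(x, y) = y^{3} + \sin{\left(x \right)} + \sin{\left(2 x \right)}.

Answer: u(x, y) = y^{3} + \sin{\left(x \right)} + \sin{\left(2 x \right)}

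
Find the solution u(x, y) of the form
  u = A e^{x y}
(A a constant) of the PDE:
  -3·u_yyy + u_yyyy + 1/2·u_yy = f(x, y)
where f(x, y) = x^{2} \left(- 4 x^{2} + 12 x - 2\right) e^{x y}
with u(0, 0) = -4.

Substitute the ansatz u = A e^{x y} into the left-hand side.
Derivatives of the ansatz:
  u_yyy = A x^{3} e^{x y}
  u_yyyy = A x^{4} e^{x y}
  u_yy = A x^{2} e^{x y}
Term by term:
  -3·u_yyy = - 3 A x^{3} e^{x y}
  u_yyyy = A x^{4} e^{x y}
  1/2·u_yy = \frac{A x^{2} e^{x y}}{2}
So the left-hand side equals
  A x^{4} e^{x y} - 3 A x^{3} e^{x y} + \frac{A x^{2} e^{x y}}{2}
This must equal f(x, y) identically; expanded, f = - 4 x^{4} e^{x y} + 12 x^{3} e^{x y} - 2 x^{2} e^{x y}.
Matching coefficients of the independent functions:
  [x^{2} e^{x y}]:  \frac{A}{2} = -2
  [x^{3} e^{x y}]:  - 3 A = 12
  [x^{4} e^{x y}]:  A = -4
Solving: A = -4.
Check against the point condition:
  u(0, 0) = -4  ⟹  A = -4  ✓
Hence u(x, y) = - 4 e^{x y}.

Answer: u(x, y) = - 4 e^{x y}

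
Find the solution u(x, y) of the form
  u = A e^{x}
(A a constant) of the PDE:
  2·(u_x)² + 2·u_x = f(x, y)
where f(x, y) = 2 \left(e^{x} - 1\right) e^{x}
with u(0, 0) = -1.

Answer: u(x, y) = - e^{x}

Derivation:
Substitute the ansatz u = A e^{x} into the left-hand side.
Derivatives of the ansatz:
  u_x = A e^{x}
Term by term:
  2·(u_x)² = 2 A^{2} e^{2 x}
  2·u_x = 2 A e^{x}
So the left-hand side equals
  2 A^{2} e^{2 x} + 2 A e^{x}
This must equal f(x, y) = 2 \left(e^{x} - 1\right) e^{x} identically.
Matching coefficients of the independent functions:
  [e^{x}]:  2 A = -2
  [e^{2 x}]:  2 A^{2} = 2
Solving: A = -1.
Check against the point condition:
  u(0, 0) = -1  ⟹  A = -1  ✓
Hence u(x, y) = - e^{x}.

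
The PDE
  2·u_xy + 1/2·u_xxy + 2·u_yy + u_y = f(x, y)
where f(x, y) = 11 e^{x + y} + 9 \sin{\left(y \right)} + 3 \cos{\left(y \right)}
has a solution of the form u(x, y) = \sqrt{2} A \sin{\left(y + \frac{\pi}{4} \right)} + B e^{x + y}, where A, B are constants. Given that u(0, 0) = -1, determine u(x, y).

Answer: u(x, y) = 2 e^{x + y} - 3 \sqrt{2} \sin{\left(y + \frac{\pi}{4} \right)}

Derivation:
Substitute the ansatz u = \sqrt{2} A \sin{\left(y + \frac{\pi}{4} \right)} + B e^{x + y} into the left-hand side.
Derivatives of the ansatz:
  u_xy = B e^{x} e^{y}
  u_xxy = B e^{x} e^{y}
  u_yy = - \sqrt{2} A \sin{\left(y + \frac{\pi}{4} \right)} + B e^{x} e^{y}
  u_y = \sqrt{2} A \cos{\left(y + \frac{\pi}{4} \right)} + B e^{x} e^{y}
Term by term:
  2·u_xy = 2 B e^{x} e^{y}
  1/2·u_xxy = \frac{B e^{x} e^{y}}{2}
  2·u_yy = - 2 \sqrt{2} A \sin{\left(y + \frac{\pi}{4} \right)} + 2 B e^{x} e^{y}
  u_y = \sqrt{2} A \cos{\left(y + \frac{\pi}{4} \right)} + B e^{x} e^{y}
So the left-hand side equals
  - 2 \sqrt{2} A \sin{\left(y + \frac{\pi}{4} \right)} + \sqrt{2} A \cos{\left(y + \frac{\pi}{4} \right)} + \frac{11 B e^{x} e^{y}}{2}
This must equal f(x, y) identically; expanded, f = 11 e^{x} e^{y} + 6 \sqrt{2} \sin{\left(y + \frac{\pi}{4} \right)} - 3 \sqrt{2} \cos{\left(y + \frac{\pi}{4} \right)}.
Matching coefficients of the independent functions:
  [\sqrt{2} \sin{\left(y + \frac{\pi}{4} \right)}]:  - 2 A = 6
  [\sqrt{2} \cos{\left(y + \frac{\pi}{4} \right)}]:  A = -3
  [e^{x} e^{y}]:  \frac{11 B}{2} = 11
Solving: A = -3, B = 2.
Check against the point condition:
  u(0, 0) = -1  ⟹  A + B = -1  ✓
Hence u(x, y) = 2 e^{x + y} - 3 \sqrt{2} \sin{\left(y + \frac{\pi}{4} \right)}.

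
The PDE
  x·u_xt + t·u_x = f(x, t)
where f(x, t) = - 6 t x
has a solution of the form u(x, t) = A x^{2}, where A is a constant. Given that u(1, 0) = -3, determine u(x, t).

Answer: u(x, t) = - 3 x^{2}

Derivation:
Substitute the ansatz u = A x^{2} into the left-hand side.
Derivatives of the ansatz:
  u_xt = 0
  u_x = 2 A x
Term by term:
  x·u_xt = 0
  t·u_x = 2 A t x
So the left-hand side equals
  2 A t x
This must equal f(x, t) = - 6 t x identically.
Matching coefficients of the independent functions:
  [t x]:  2 A = -6
Solving: A = -3.
Check against the point condition:
  u(1, 0) = -3  ⟹  A = -3  ✓
Hence u(x, t) = - 3 x^{2}.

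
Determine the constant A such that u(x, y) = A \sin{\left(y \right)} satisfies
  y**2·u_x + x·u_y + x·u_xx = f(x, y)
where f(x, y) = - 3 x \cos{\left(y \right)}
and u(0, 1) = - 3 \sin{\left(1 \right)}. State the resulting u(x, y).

Answer: u(x, y) = - 3 \sin{\left(y \right)}

Derivation:
Substitute the ansatz u = A \sin{\left(y \right)} into the left-hand side.
Derivatives of the ansatz:
  u_x = 0
  u_y = A \cos{\left(y \right)}
  u_xx = 0
Term by term:
  y**2·u_x = 0
  x·u_y = A x \cos{\left(y \right)}
  x·u_xx = 0
So the left-hand side equals
  A x \cos{\left(y \right)}
This must equal f(x, y) = - 3 x \cos{\left(y \right)} identically.
Matching coefficients of the independent functions:
  [x \cos{\left(y \right)}]:  A = -3
Solving: A = -3.
Check against the point condition:
  u(0, 1) = - 3 \sin{\left(1 \right)}  ⟹  A \sin{\left(1 \right)} = - 3 \sin{\left(1 \right)}  ✓
Hence u(x, y) = - 3 \sin{\left(y \right)}.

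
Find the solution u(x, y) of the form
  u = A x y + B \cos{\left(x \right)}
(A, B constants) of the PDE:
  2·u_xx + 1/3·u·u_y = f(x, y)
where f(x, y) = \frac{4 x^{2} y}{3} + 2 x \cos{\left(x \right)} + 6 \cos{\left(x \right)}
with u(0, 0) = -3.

Substitute the ansatz u = A x y + B \cos{\left(x \right)} into the left-hand side.
Derivatives of the ansatz:
  u_xx = - B \cos{\left(x \right)}
  u_y = A x
Term by term:
  2·u_xx = - 2 B \cos{\left(x \right)}
  1/3·u·u_y = \frac{A^{2} x^{2} y}{3} + \frac{A B x \cos{\left(x \right)}}{3}
So the left-hand side equals
  \frac{A^{2} x^{2} y}{3} + \frac{A B x \cos{\left(x \right)}}{3} - 2 B \cos{\left(x \right)}
This must equal f(x, y) = \frac{4 x^{2} y}{3} + 2 x \cos{\left(x \right)} + 6 \cos{\left(x \right)} identically.
Matching coefficients of the independent functions:
  [x \cos{\left(x \right)}]:  \frac{A B}{3} = 2
  [x^{2} y]:  \frac{A^{2}}{3} = \frac{4}{3}
  [\cos{\left(x \right)}]:  - 2 B = 6
Solving: A = -2, B = -3.
Check against the point condition:
  u(0, 0) = -3  ⟹  B = -3  ✓
Hence u(x, y) = - 2 x y - 3 \cos{\left(x \right)}.

Answer: u(x, y) = - 2 x y - 3 \cos{\left(x \right)}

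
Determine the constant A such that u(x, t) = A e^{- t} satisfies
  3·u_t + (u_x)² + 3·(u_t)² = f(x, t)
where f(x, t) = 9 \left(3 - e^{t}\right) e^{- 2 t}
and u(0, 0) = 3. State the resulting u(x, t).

Substitute the ansatz u = A e^{- t} into the left-hand side.
Derivatives of the ansatz:
  u_t = - A e^{- t}
  u_x = 0
Term by term:
  3·u_t = - 3 A e^{- t}
  (u_x)² = 0
  3·(u_t)² = 3 A^{2} e^{- 2 t}
So the left-hand side equals
  3 A^{2} e^{- 2 t} - 3 A e^{- t}
This must equal f(x, t) identically; expanded, f = - 9 e^{- t} + 27 e^{- 2 t}.
Matching coefficients of the independent functions:
  [e^{- 2 t}]:  3 A^{2} = 27
  [e^{- t}]:  - 3 A = -9
Solving: A = 3.
Check against the point condition:
  u(0, 0) = 3  ⟹  A = 3  ✓
Hence u(x, t) = 3 e^{- t}.

Answer: u(x, t) = 3 e^{- t}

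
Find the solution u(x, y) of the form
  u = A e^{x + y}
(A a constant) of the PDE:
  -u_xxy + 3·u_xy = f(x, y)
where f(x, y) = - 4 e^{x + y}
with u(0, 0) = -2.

Substitute the ansatz u = A e^{x + y} into the left-hand side.
Derivatives of the ansatz:
  u_xxy = A e^{x} e^{y}
  u_xy = A e^{x} e^{y}
Term by term:
  -u_xxy = - A e^{x} e^{y}
  3·u_xy = 3 A e^{x} e^{y}
So the left-hand side equals
  2 A e^{x} e^{y}
This must equal f(x, y) identically; expanded, f = - 4 e^{x} e^{y}.
Matching coefficients of the independent functions:
  [e^{x} e^{y}]:  2 A = -4
Solving: A = -2.
Check against the point condition:
  u(0, 0) = -2  ⟹  A = -2  ✓
Hence u(x, y) = - 2 e^{x + y}.

Answer: u(x, y) = - 2 e^{x + y}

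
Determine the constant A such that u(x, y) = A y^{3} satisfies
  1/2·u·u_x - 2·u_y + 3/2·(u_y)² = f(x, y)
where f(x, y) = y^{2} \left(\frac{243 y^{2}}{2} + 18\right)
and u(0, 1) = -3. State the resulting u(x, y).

Substitute the ansatz u = A y^{3} into the left-hand side.
Derivatives of the ansatz:
  u_x = 0
  u_y = 3 A y^{2}
Term by term:
  1/2·u·u_x = 0
  -2·u_y = - 6 A y^{2}
  3/2·(u_y)² = \frac{27 A^{2} y^{4}}{2}
So the left-hand side equals
  \frac{27 A^{2} y^{4}}{2} - 6 A y^{2}
This must equal f(x, y) identically; expanded, f = \frac{243 y^{4}}{2} + 18 y^{2}.
Matching coefficients of the independent functions:
  [y^{2}]:  - 6 A = 18
  [y^{4}]:  \frac{27 A^{2}}{2} = \frac{243}{2}
Solving: A = -3.
Check against the point condition:
  u(0, 1) = -3  ⟹  A = -3  ✓
Hence u(x, y) = - 3 y^{3}.

Answer: u(x, y) = - 3 y^{3}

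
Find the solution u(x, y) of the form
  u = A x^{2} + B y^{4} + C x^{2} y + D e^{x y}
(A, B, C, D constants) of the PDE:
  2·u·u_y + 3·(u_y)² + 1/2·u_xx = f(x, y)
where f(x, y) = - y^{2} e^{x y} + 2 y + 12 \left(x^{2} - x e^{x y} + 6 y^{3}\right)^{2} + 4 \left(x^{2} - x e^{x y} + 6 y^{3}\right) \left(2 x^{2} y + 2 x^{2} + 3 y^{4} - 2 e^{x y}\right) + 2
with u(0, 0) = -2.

Substitute the ansatz u = A x^{2} + B y^{4} + C x^{2} y + D e^{x y} into the left-hand side.
Derivatives of the ansatz:
  u_y = 4 B y^{3} + C x^{2} + D x e^{x y}
  u_xx = 2 A + 2 C y + D y^{2} e^{x y}
Term by term:
  2·u·u_y = 8 A B x^{2} y^{3} + 2 A C x^{4} + 2 A D x^{3} e^{x y} + 8 B^{2} y^{7} + 10 B C x^{2} y^{4} + 2 B D x y^{4} e^{x y} + 8 B D y^{3} e^{x y} + 2 C^{2} x^{4} y + 2 C D x^{3} y e^{x y} + 2 C D x^{2} e^{x y} + 2 D^{2} x e^{2 x y}
  3·(u_y)² = 48 B^{2} y^{6} + 24 B C x^{2} y^{3} + 24 B D x y^{3} e^{x y} + 3 C^{2} x^{4} + 6 C D x^{3} e^{x y} + 3 D^{2} x^{2} e^{2 x y}
  1/2·u_xx = A + C y + \frac{D y^{2} e^{x y}}{2}
So the left-hand side equals
  8 A B x^{2} y^{3} + 2 A C x^{4} + 2 A D x^{3} e^{x y} + A + 8 B^{2} y^{7} + 48 B^{2} y^{6} + 10 B C x^{2} y^{4} + 24 B C x^{2} y^{3} + 2 B D x y^{4} e^{x y} + 24 B D x y^{3} e^{x y} + 8 B D y^{3} e^{x y} + 2 C^{2} x^{4} y + 3 C^{2} x^{4} + 2 C D x^{3} y e^{x y} + 6 C D x^{3} e^{x y} + 2 C D x^{2} e^{x y} + C y + 3 D^{2} x^{2} e^{2 x y} + 2 D^{2} x e^{2 x y} + \frac{D y^{2} e^{x y}}{2}
This must equal f(x, y) identically; expanded, f = 8 x^{4} y + 20 x^{4} - 8 x^{3} y e^{x y} - 32 x^{3} e^{x y} + 60 x^{2} y^{4} + 192 x^{2} y^{3} + 12 x^{2} e^{2 x y} - 8 x^{2} e^{x y} - 12 x y^{4} e^{x y} - 144 x y^{3} e^{x y} + 8 x e^{2 x y} + 72 y^{7} + 432 y^{6} - 48 y^{3} e^{x y} - y^{2} e^{x y} + 2 y + 2.
Matching coefficients of the independent functions:
(each divided by its leading coefficient; functions giving the same equation are listed together)
  [constant term]:  A - 2 = 0
  [x^{4}]:  A C + \frac{3 C^{2}}{2} - 10 = 0
  [y]:  C - 2 = 0
  [y^{6}, y^{7}]:  B^{2} - 9 = 0
  [x e^{2 x y}, x^{2} e^{2 x y}]:  D^{2} - 4 = 0
  [x^{2} y^{3}]:  A B + 3 B C - 24 = 0
  [x^{2} y^{4}]:  B C - 6 = 0
  [x^{2} e^{x y}, x^{3} y e^{x y}]:  C D + 4 = 0
  [x^{3} e^{x y}]:  A D + 3 C D + 16 = 0
  [x^{4} y]:  C^{2} - 4 = 0
  [y^{2} e^{x y}]:  D + 2 = 0
  [y^{3} e^{x y}, x y^{3} e^{x y}, x y^{4} e^{x y}]:  B D + 6 = 0
Solving: A = 2, B = 3, C = 2, D = -2.
Check against the point condition:
  u(0, 0) = -2  ⟹  D = -2  ✓
Hence u(x, y) = 2 x^{2} y + 2 x^{2} + 3 y^{4} - 2 e^{x y}.

Answer: u(x, y) = 2 x^{2} y + 2 x^{2} + 3 y^{4} - 2 e^{x y}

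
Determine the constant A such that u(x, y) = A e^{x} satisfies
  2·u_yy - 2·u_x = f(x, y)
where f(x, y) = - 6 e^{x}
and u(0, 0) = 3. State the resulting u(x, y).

Substitute the ansatz u = A e^{x} into the left-hand side.
Derivatives of the ansatz:
  u_yy = 0
  u_x = A e^{x}
Term by term:
  2·u_yy = 0
  -2·u_x = - 2 A e^{x}
So the left-hand side equals
  - 2 A e^{x}
This must equal f(x, y) = - 6 e^{x} identically.
Matching coefficients of the independent functions:
  [e^{x}]:  - 2 A = -6
Solving: A = 3.
Check against the point condition:
  u(0, 0) = 3  ⟹  A = 3  ✓
Hence u(x, y) = 3 e^{x}.

Answer: u(x, y) = 3 e^{x}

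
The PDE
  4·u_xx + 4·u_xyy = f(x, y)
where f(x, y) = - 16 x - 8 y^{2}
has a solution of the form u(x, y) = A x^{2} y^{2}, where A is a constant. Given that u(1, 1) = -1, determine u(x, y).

Substitute the ansatz u = A x^{2} y^{2} into the left-hand side.
Derivatives of the ansatz:
  u_xx = 2 A y^{2}
  u_xyy = 4 A x
Term by term:
  4·u_xx = 8 A y^{2}
  4·u_xyy = 16 A x
So the left-hand side equals
  16 A x + 8 A y^{2}
This must equal f(x, y) = - 16 x - 8 y^{2} identically.
Matching coefficients of the independent functions:
  [x]:  16 A = -16
  [y^{2}]:  8 A = -8
Solving: A = -1.
Check against the point condition:
  u(1, 1) = -1  ⟹  A = -1  ✓
Hence u(x, y) = - x^{2} y^{2}.

Answer: u(x, y) = - x^{2} y^{2}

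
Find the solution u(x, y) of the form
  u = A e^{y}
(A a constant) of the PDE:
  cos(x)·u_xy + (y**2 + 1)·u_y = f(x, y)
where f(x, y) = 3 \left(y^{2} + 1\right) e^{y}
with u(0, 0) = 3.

Substitute the ansatz u = A e^{y} into the left-hand side.
Derivatives of the ansatz:
  u_xy = 0
  u_y = A e^{y}
Term by term:
  cos(x)·u_xy = 0
  (y**2 + 1)·u_y = A y^{2} e^{y} + A e^{y}
So the left-hand side equals
  A y^{2} e^{y} + A e^{y}
This must equal f(x, y) identically; expanded, f = 3 y^{2} e^{y} + 3 e^{y}.
Matching coefficients of the independent functions:
  [y^{2} e^{y}, e^{y}]:  A = 3
Solving: A = 3.
Check against the point condition:
  u(0, 0) = 3  ⟹  A = 3  ✓
Hence u(x, y) = 3 e^{y}.

Answer: u(x, y) = 3 e^{y}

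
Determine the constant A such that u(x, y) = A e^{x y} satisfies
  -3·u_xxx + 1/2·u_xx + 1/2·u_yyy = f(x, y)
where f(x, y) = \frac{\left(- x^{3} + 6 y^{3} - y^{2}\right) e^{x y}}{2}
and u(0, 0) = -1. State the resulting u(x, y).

Answer: u(x, y) = - e^{x y}

Derivation:
Substitute the ansatz u = A e^{x y} into the left-hand side.
Derivatives of the ansatz:
  u_xxx = A y^{3} e^{x y}
  u_xx = A y^{2} e^{x y}
  u_yyy = A x^{3} e^{x y}
Term by term:
  -3·u_xxx = - 3 A y^{3} e^{x y}
  1/2·u_xx = \frac{A y^{2} e^{x y}}{2}
  1/2·u_yyy = \frac{A x^{3} e^{x y}}{2}
So the left-hand side equals
  \frac{A x^{3} e^{x y}}{2} - 3 A y^{3} e^{x y} + \frac{A y^{2} e^{x y}}{2}
This must equal f(x, y) identically; expanded, f = - \frac{x^{3} e^{x y}}{2} + 3 y^{3} e^{x y} - \frac{y^{2} e^{x y}}{2}.
Matching coefficients of the independent functions:
  [x^{3} e^{x y}, y^{2} e^{x y}]:  \frac{A}{2} = - \frac{1}{2}
  [y^{3} e^{x y}]:  - 3 A = 3
Solving: A = -1.
Check against the point condition:
  u(0, 0) = -1  ⟹  A = -1  ✓
Hence u(x, y) = - e^{x y}.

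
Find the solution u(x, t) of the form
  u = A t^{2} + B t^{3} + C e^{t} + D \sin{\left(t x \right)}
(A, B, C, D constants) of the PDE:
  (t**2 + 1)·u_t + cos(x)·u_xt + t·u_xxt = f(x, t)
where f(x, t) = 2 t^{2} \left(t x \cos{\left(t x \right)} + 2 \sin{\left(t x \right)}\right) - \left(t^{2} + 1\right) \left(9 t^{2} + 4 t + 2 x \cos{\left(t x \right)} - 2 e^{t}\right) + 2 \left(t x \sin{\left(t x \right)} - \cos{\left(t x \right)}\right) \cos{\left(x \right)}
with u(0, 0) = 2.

Substitute the ansatz u = A t^{2} + B t^{3} + C e^{t} + D \sin{\left(t x \right)} into the left-hand side.
Derivatives of the ansatz:
  u_t = 2 A t + 3 B t^{2} + C e^{t} + D x \cos{\left(t x \right)}
  u_xt = - D t x \sin{\left(t x \right)} + D \cos{\left(t x \right)}
  u_xxt = - D t^{2} x \cos{\left(t x \right)} - 2 D t \sin{\left(t x \right)}
Term by term:
  (t**2 + 1)·u_t = 2 A t^{3} + 2 A t + 3 B t^{4} + 3 B t^{2} + C t^{2} e^{t} + C e^{t} + D t^{2} x \cos{\left(t x \right)} + D x \cos{\left(t x \right)}
  cos(x)·u_xt = - D t x \sin{\left(t x \right)} \cos{\left(x \right)} + D \cos{\left(x \right)} \cos{\left(t x \right)}
  t·u_xxt = - D t^{3} x \cos{\left(t x \right)} - 2 D t^{2} \sin{\left(t x \right)}
So the left-hand side equals
  2 A t^{3} + 2 A t + 3 B t^{4} + 3 B t^{2} + C t^{2} e^{t} + C e^{t} - D t^{3} x \cos{\left(t x \right)} + D t^{2} x \cos{\left(t x \right)} - 2 D t^{2} \sin{\left(t x \right)} - D t x \sin{\left(t x \right)} \cos{\left(x \right)} + D x \cos{\left(t x \right)} + D \cos{\left(x \right)} \cos{\left(t x \right)}
This must equal f(x, t) identically; expanded, f = - 9 t^{4} + 2 t^{3} x \cos{\left(t x \right)} - 4 t^{3} - 2 t^{2} x \cos{\left(t x \right)} + 2 t^{2} e^{t} + 4 t^{2} \sin{\left(t x \right)} - 9 t^{2} + 2 t x \sin{\left(t x \right)} \cos{\left(x \right)} - 4 t - 2 x \cos{\left(t x \right)} + 2 e^{t} - 2 \cos{\left(x \right)} \cos{\left(t x \right)}.
Matching coefficients of the independent functions:
  [t, t^{3}]:  2 A = -4
  [t^{2}, t^{4}]:  3 B = -9
  [t^{2} e^{t}, e^{t}]:  C = 2
  [t^{2} \sin{\left(t x \right)}]:  - 2 D = 4
  [x \cos{\left(t x \right)}, \cos{\left(x \right)} \cos{\left(t x \right)}, t^{2} x \cos{\left(t x \right)}]:  D = -2
  [t^{3} x \cos{\left(t x \right)}, t x \sin{\left(t x \right)} \cos{\left(x \right)}]:  - D = 2
Solving: A = -2, B = -3, C = 2, D = -2.
Check against the point condition:
  u(0, 0) = 2  ⟹  C = 2  ✓
Hence u(x, t) = - 3 t^{3} - 2 t^{2} + 2 e^{t} - 2 \sin{\left(t x \right)}.

Answer: u(x, t) = - 3 t^{3} - 2 t^{2} + 2 e^{t} - 2 \sin{\left(t x \right)}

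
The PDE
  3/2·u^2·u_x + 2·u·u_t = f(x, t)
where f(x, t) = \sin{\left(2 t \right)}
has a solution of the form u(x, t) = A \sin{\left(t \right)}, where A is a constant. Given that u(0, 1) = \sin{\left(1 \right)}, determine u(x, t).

Substitute the ansatz u = A \sin{\left(t \right)} into the left-hand side.
Derivatives of the ansatz:
  u_x = 0
  u_t = A \cos{\left(t \right)}
Term by term:
  3/2·u^2·u_x = 0
  2·u·u_t = 2 A^{2} \sin{\left(t \right)} \cos{\left(t \right)}
So the left-hand side equals
  2 A^{2} \sin{\left(t \right)} \cos{\left(t \right)}
This must equal f(x, t) identically; expanded, f = 2 \sin{\left(t \right)} \cos{\left(t \right)}.
Matching coefficients of the independent functions:
  [\sin{\left(t \right)} \cos{\left(t \right)}]:  2 A^{2} = 2
These equations allow (A) = (-1) or (1).
Impose the point condition(s):
  u(0, 1) = \sin{\left(1 \right)}  ⟹  A \sin{\left(1 \right)} = \sin{\left(1 \right)}
Only A = 1 satisfies everything.
Hence u(x, t) = \sin{\left(t \right)}.

Answer: u(x, t) = \sin{\left(t \right)}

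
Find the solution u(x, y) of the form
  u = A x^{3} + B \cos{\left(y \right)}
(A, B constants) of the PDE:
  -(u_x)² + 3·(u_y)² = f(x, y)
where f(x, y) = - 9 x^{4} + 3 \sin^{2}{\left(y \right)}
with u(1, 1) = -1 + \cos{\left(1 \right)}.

Substitute the ansatz u = A x^{3} + B \cos{\left(y \right)} into the left-hand side.
Derivatives of the ansatz:
  u_x = 3 A x^{2}
  u_y = - B \sin{\left(y \right)}
Term by term:
  -(u_x)² = - 9 A^{2} x^{4}
  3·(u_y)² = 3 B^{2} \sin^{2}{\left(y \right)}
So the left-hand side equals
  - 9 A^{2} x^{4} + 3 B^{2} \sin^{2}{\left(y \right)}
This must equal f(x, y) = - 9 x^{4} + 3 \sin^{2}{\left(y \right)} identically.
Matching coefficients of the independent functions:
  [x^{4}]:  - 9 A^{2} = -9
  [\sin^{2}{\left(y \right)}]:  3 B^{2} = 3
These equations allow (A, B) = (-1, -1) or (-1, 1) or (1, -1) or (1, 1).
Impose the point condition(s):
  u(1, 1) = -1 + \cos{\left(1 \right)}  ⟹  A + B \cos{\left(1 \right)} = -1 + \cos{\left(1 \right)}
Only A = -1, B = 1 satisfies everything.
Hence u(x, y) = - x^{3} + \cos{\left(y \right)}.

Answer: u(x, y) = - x^{3} + \cos{\left(y \right)}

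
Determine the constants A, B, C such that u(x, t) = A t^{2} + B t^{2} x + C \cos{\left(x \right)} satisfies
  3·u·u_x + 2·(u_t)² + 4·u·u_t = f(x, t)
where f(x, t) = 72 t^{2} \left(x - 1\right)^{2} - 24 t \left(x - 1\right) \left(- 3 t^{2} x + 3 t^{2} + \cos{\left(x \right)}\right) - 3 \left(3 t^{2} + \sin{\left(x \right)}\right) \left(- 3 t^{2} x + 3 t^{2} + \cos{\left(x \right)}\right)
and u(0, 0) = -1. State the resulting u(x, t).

Answer: u(x, t) = 3 t^{2} x - 3 t^{2} - \cos{\left(x \right)}

Derivation:
Substitute the ansatz u = A t^{2} + B t^{2} x + C \cos{\left(x \right)} into the left-hand side.
Derivatives of the ansatz:
  u_x = B t^{2} - C \sin{\left(x \right)}
  u_t = 2 A t + 2 B t x
Term by term:
  3·u·u_x = 3 A B t^{4} - 3 A C t^{2} \sin{\left(x \right)} + 3 B^{2} t^{4} x - 3 B C t^{2} x \sin{\left(x \right)} + 3 B C t^{2} \cos{\left(x \right)} - 3 C^{2} \sin{\left(x \right)} \cos{\left(x \right)}
  2·(u_t)² = 8 A^{2} t^{2} + 16 A B t^{2} x + 8 B^{2} t^{2} x^{2}
  4·u·u_t = 8 A^{2} t^{3} + 16 A B t^{3} x + 8 A C t \cos{\left(x \right)} + 8 B^{2} t^{3} x^{2} + 8 B C t x \cos{\left(x \right)}
So the left-hand side equals
  8 A^{2} t^{3} + 8 A^{2} t^{2} + 3 A B t^{4} + 16 A B t^{3} x + 16 A B t^{2} x - 3 A C t^{2} \sin{\left(x \right)} + 8 A C t \cos{\left(x \right)} + 3 B^{2} t^{4} x + 8 B^{2} t^{3} x^{2} + 8 B^{2} t^{2} x^{2} - 3 B C t^{2} x \sin{\left(x \right)} + 3 B C t^{2} \cos{\left(x \right)} + 8 B C t x \cos{\left(x \right)} - 3 C^{2} \sin{\left(x \right)} \cos{\left(x \right)}
This must equal f(x, t) identically; expanded, f = 27 t^{4} x - 27 t^{4} + 72 t^{3} x^{2} - 144 t^{3} x + 72 t^{3} + 72 t^{2} x^{2} + 9 t^{2} x \sin{\left(x \right)} - 144 t^{2} x - 9 t^{2} \sin{\left(x \right)} - 9 t^{2} \cos{\left(x \right)} + 72 t^{2} - 24 t x \cos{\left(x \right)} + 24 t \cos{\left(x \right)} - 3 \sin{\left(x \right)} \cos{\left(x \right)}.
Matching coefficients of the independent functions:
  [t^{2}, t^{3}]:  8 A^{2} = 72
  [t^{4}]:  3 A B = -27
  [t \cos{\left(x \right)}]:  8 A C = 24
  [t^{2} x, t^{3} x]:  16 A B = -144
  [t^{2} x^{2}, t^{3} x^{2}]:  8 B^{2} = 72
  [t^{2} \sin{\left(x \right)}]:  - 3 A C = -9
  [t^{2} \cos{\left(x \right)}]:  3 B C = -9
  [t^{4} x]:  3 B^{2} = 27
  [\sin{\left(x \right)} \cos{\left(x \right)}]:  - 3 C^{2} = -3
  [t x \cos{\left(x \right)}]:  8 B C = -24
  [t^{2} x \sin{\left(x \right)}]:  - 3 B C = 9
These equations allow (A, B, C) = (-3, 3, -1) or (3, -3, 1).
Impose the point condition(s):
  u(0, 0) = -1  ⟹  C = -1
Only A = -3, B = 3, C = -1 satisfies everything.
Hence u(x, t) = 3 t^{2} x - 3 t^{2} - \cos{\left(x \right)}.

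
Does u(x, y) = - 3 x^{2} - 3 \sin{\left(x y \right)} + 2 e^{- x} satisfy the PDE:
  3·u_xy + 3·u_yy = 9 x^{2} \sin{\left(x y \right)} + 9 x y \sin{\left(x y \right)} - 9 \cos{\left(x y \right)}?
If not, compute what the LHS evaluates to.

Answer: Yes

Derivation:
Evaluate each term of the left-hand side for u = - 3 x^{2} - 3 \sin{\left(x y \right)} + 2 e^{- x}.
Derivatives:
  u_xy = 3 x y \sin{\left(x y \right)} - 3 \cos{\left(x y \right)}
  u_yy = 3 x^{2} \sin{\left(x y \right)}
Terms:
  3·u_xy = 9 x y \sin{\left(x y \right)} - 9 \cos{\left(x y \right)}
  3·u_yy = 9 x^{2} \sin{\left(x y \right)}
Sum: LHS = 9 x^{2} \sin{\left(x y \right)} + 9 x y \sin{\left(x y \right)} - 9 \cos{\left(x y \right)}
This is exactly the given right-hand side, so u is a solution.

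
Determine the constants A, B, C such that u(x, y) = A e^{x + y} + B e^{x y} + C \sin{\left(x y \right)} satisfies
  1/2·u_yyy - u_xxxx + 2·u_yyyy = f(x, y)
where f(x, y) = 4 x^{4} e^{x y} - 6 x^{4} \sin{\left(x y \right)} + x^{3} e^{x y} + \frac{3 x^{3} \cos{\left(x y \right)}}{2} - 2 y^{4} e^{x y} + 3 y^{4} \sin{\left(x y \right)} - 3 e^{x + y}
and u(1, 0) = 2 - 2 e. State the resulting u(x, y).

Substitute the ansatz u = A e^{x + y} + B e^{x y} + C \sin{\left(x y \right)} into the left-hand side.
Derivatives of the ansatz:
  u_yyy = A e^{x} e^{y} + B x^{3} e^{x y} - C x^{3} \cos{\left(x y \right)}
  u_xxxx = A e^{x} e^{y} + B y^{4} e^{x y} + C y^{4} \sin{\left(x y \right)}
  u_yyyy = A e^{x} e^{y} + B x^{4} e^{x y} + C x^{4} \sin{\left(x y \right)}
Term by term:
  1/2·u_yyy = \frac{A e^{x} e^{y}}{2} + \frac{B x^{3} e^{x y}}{2} - \frac{C x^{3} \cos{\left(x y \right)}}{2}
  -u_xxxx = - A e^{x} e^{y} - B y^{4} e^{x y} - C y^{4} \sin{\left(x y \right)}
  2·u_yyyy = 2 A e^{x} e^{y} + 2 B x^{4} e^{x y} + 2 C x^{4} \sin{\left(x y \right)}
So the left-hand side equals
  \frac{3 A e^{x} e^{y}}{2} + 2 B x^{4} e^{x y} + \frac{B x^{3} e^{x y}}{2} - B y^{4} e^{x y} + 2 C x^{4} \sin{\left(x y \right)} - \frac{C x^{3} \cos{\left(x y \right)}}{2} - C y^{4} \sin{\left(x y \right)}
This must equal f(x, y) identically; expanded, f = 4 x^{4} e^{x y} - 6 x^{4} \sin{\left(x y \right)} + x^{3} e^{x y} + \frac{3 x^{3} \cos{\left(x y \right)}}{2} - 2 y^{4} e^{x y} + 3 y^{4} \sin{\left(x y \right)} - 3 e^{x} e^{y}.
Matching coefficients of the independent functions:
  [x^{3} e^{x y}]:  \frac{B}{2} = 1
  [x^{3} \cos{\left(x y \right)}]:  - \frac{C}{2} = \frac{3}{2}
  [x^{4} e^{x y}]:  2 B = 4
  [x^{4} \sin{\left(x y \right)}]:  2 C = -6
  [y^{4} e^{x y}]:  - B = -2
  [y^{4} \sin{\left(x y \right)}]:  - C = 3
  [e^{x} e^{y}]:  \frac{3 A}{2} = -3
Solving: A = -2, B = 2, C = -3.
Check against the point condition:
  u(1, 0) = 2 - 2 e  ⟹  e A + B = 2 - 2 e  ✓
Hence u(x, y) = 2 e^{x y} - 2 e^{x + y} - 3 \sin{\left(x y \right)}.

Answer: u(x, y) = 2 e^{x y} - 2 e^{x + y} - 3 \sin{\left(x y \right)}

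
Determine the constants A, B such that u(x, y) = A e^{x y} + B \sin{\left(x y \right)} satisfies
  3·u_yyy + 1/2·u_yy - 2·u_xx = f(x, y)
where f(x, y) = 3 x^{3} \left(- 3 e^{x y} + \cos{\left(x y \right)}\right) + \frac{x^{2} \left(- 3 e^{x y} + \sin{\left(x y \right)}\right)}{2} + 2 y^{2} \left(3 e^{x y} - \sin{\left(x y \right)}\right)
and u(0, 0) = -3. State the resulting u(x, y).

Substitute the ansatz u = A e^{x y} + B \sin{\left(x y \right)} into the left-hand side.
Derivatives of the ansatz:
  u_yyy = A x^{3} e^{x y} - B x^{3} \cos{\left(x y \right)}
  u_yy = A x^{2} e^{x y} - B x^{2} \sin{\left(x y \right)}
  u_xx = A y^{2} e^{x y} - B y^{2} \sin{\left(x y \right)}
Term by term:
  3·u_yyy = 3 A x^{3} e^{x y} - 3 B x^{3} \cos{\left(x y \right)}
  1/2·u_yy = \frac{A x^{2} e^{x y}}{2} - \frac{B x^{2} \sin{\left(x y \right)}}{2}
  -2·u_xx = - 2 A y^{2} e^{x y} + 2 B y^{2} \sin{\left(x y \right)}
So the left-hand side equals
  3 A x^{3} e^{x y} + \frac{A x^{2} e^{x y}}{2} - 2 A y^{2} e^{x y} - 3 B x^{3} \cos{\left(x y \right)} - \frac{B x^{2} \sin{\left(x y \right)}}{2} + 2 B y^{2} \sin{\left(x y \right)}
This must equal f(x, y) identically; expanded, f = - 9 x^{3} e^{x y} + 3 x^{3} \cos{\left(x y \right)} - \frac{3 x^{2} e^{x y}}{2} + \frac{x^{2} \sin{\left(x y \right)}}{2} + 6 y^{2} e^{x y} - 2 y^{2} \sin{\left(x y \right)}.
Matching coefficients of the independent functions:
  [x^{2} e^{x y}]:  \frac{A}{2} = - \frac{3}{2}
  [x^{2} \sin{\left(x y \right)}]:  - \frac{B}{2} = \frac{1}{2}
  [x^{3} e^{x y}]:  3 A = -9
  [x^{3} \cos{\left(x y \right)}]:  - 3 B = 3
  [y^{2} e^{x y}]:  - 2 A = 6
  [y^{2} \sin{\left(x y \right)}]:  2 B = -2
Solving: A = -3, B = -1.
Check against the point condition:
  u(0, 0) = -3  ⟹  A = -3  ✓
Hence u(x, y) = - 3 e^{x y} - \sin{\left(x y \right)}.

Answer: u(x, y) = - 3 e^{x y} - \sin{\left(x y \right)}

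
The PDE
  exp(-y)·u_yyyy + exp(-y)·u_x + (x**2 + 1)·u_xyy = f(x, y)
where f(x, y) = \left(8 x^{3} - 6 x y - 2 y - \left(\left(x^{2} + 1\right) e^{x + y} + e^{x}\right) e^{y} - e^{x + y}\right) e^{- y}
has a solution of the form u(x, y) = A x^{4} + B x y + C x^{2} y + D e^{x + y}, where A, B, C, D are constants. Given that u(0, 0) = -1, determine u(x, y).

Substitute the ansatz u = A x^{4} + B x y + C x^{2} y + D e^{x + y} into the left-hand side.
Derivatives of the ansatz:
  u_yyyy = D e^{x} e^{y}
  u_x = 4 A x^{3} + B y + 2 C x y + D e^{x} e^{y}
  u_xyy = D e^{x} e^{y}
Term by term:
  exp(-y)·u_yyyy = D e^{x}
  exp(-y)·u_x = 4 A x^{3} e^{- y} + B y e^{- y} + 2 C x y e^{- y} + D e^{x}
  (x**2 + 1)·u_xyy = D x^{2} e^{x} e^{y} + D e^{x} e^{y}
So the left-hand side equals
  4 A x^{3} e^{- y} + B y e^{- y} + 2 C x y e^{- y} + D x^{2} e^{x} e^{y} + D e^{x} e^{y} + 2 D e^{x}
This must equal f(x, y) identically; expanded, f = 8 x^{3} e^{- y} - x^{2} e^{x} e^{y} - 6 x y e^{- y} - 2 y e^{- y} - e^{x} e^{y} - 2 e^{x}.
Matching coefficients of the independent functions:
  [x^{3} e^{- y}]:  4 A = 8
  [y e^{- y}]:  B = -2
  [e^{x} e^{y}, x^{2} e^{x} e^{y}]:  D = -1
  [x y e^{- y}]:  2 C = -6
  [e^{x}]:  2 D = -2
Solving: A = 2, B = -2, C = -3, D = -1.
Check against the point condition:
  u(0, 0) = -1  ⟹  D = -1  ✓
Hence u(x, y) = 2 x^{4} - 3 x^{2} y - 2 x y - e^{x + y}.

Answer: u(x, y) = 2 x^{4} - 3 x^{2} y - 2 x y - e^{x + y}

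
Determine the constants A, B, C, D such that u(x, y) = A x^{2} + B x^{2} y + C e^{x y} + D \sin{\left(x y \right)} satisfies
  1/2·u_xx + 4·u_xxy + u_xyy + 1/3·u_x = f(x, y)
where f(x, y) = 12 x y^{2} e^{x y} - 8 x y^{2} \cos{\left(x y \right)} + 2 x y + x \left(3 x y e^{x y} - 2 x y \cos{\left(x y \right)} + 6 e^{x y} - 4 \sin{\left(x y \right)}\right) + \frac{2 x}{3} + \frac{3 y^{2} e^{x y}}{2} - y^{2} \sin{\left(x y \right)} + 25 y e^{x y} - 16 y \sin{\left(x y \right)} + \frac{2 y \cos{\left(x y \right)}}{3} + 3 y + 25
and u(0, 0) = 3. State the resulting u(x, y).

Substitute the ansatz u = A x^{2} + B x^{2} y + C e^{x y} + D \sin{\left(x y \right)} into the left-hand side.
Derivatives of the ansatz:
  u_xx = 2 A + 2 B y + C y^{2} e^{x y} - D y^{2} \sin{\left(x y \right)}
  u_xxy = 2 B + C x y^{2} e^{x y} + 2 C y e^{x y} - D x y^{2} \cos{\left(x y \right)} - 2 D y \sin{\left(x y \right)}
  u_xyy = C x^{2} y e^{x y} + 2 C x e^{x y} - D x^{2} y \cos{\left(x y \right)} - 2 D x \sin{\left(x y \right)}
  u_x = 2 A x + 2 B x y + C y e^{x y} + D y \cos{\left(x y \right)}
Term by term:
  1/2·u_xx = A + B y + \frac{C y^{2} e^{x y}}{2} - \frac{D y^{2} \sin{\left(x y \right)}}{2}
  4·u_xxy = 8 B + 4 C x y^{2} e^{x y} + 8 C y e^{x y} - 4 D x y^{2} \cos{\left(x y \right)} - 8 D y \sin{\left(x y \right)}
  u_xyy = C x^{2} y e^{x y} + 2 C x e^{x y} - D x^{2} y \cos{\left(x y \right)} - 2 D x \sin{\left(x y \right)}
  1/3·u_x = \frac{2 A x}{3} + \frac{2 B x y}{3} + \frac{C y e^{x y}}{3} + \frac{D y \cos{\left(x y \right)}}{3}
So the left-hand side equals
  \frac{2 A x}{3} + A + \frac{2 B x y}{3} + B y + 8 B + C x^{2} y e^{x y} + 4 C x y^{2} e^{x y} + 2 C x e^{x y} + \frac{C y^{2} e^{x y}}{2} + \frac{25 C y e^{x y}}{3} - D x^{2} y \cos{\left(x y \right)} - 4 D x y^{2} \cos{\left(x y \right)} - 2 D x \sin{\left(x y \right)} - \frac{D y^{2} \sin{\left(x y \right)}}{2} - 8 D y \sin{\left(x y \right)} + \frac{D y \cos{\left(x y \right)}}{3}
This must equal f(x, y) identically; expanded, f = 3 x^{2} y e^{x y} - 2 x^{2} y \cos{\left(x y \right)} + 12 x y^{2} e^{x y} - 8 x y^{2} \cos{\left(x y \right)} + 2 x y + 6 x e^{x y} - 4 x \sin{\left(x y \right)} + \frac{2 x}{3} + \frac{3 y^{2} e^{x y}}{2} - y^{2} \sin{\left(x y \right)} + 25 y e^{x y} - 16 y \sin{\left(x y \right)} + \frac{2 y \cos{\left(x y \right)}}{3} + 3 y + 25.
Matching coefficients of the independent functions:
(each divided by its leading coefficient; functions giving the same equation are listed together)
  [constant term]:  A + 8 B - 25 = 0
  [x]:  A - 1 = 0
  [y, x y]:  B - 3 = 0
  [x e^{x y}, y e^{x y}, y^{2} e^{x y}, …]:  C - 3 = 0
  [x \sin{\left(x y \right)}, y \sin{\left(x y \right)}, y \cos{\left(x y \right)}, …]:  D - 2 = 0
Solving: A = 1, B = 3, C = 3, D = 2.
Check against the point condition:
  u(0, 0) = 3  ⟹  C = 3  ✓
Hence u(x, y) = 3 x^{2} y + x^{2} + 3 e^{x y} + 2 \sin{\left(x y \right)}.

Answer: u(x, y) = 3 x^{2} y + x^{2} + 3 e^{x y} + 2 \sin{\left(x y \right)}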